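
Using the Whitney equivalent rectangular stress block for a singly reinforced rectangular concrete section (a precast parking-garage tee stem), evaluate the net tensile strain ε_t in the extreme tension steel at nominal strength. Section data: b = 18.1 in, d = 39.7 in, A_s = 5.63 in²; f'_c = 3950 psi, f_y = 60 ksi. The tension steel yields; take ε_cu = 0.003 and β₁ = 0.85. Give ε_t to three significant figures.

ε_t ≈ 0.0152

a = A_s f_y/(0.85 f'_c b) = 5.559 in.
β₁ = 0.85, so c = a/β₁ = 5.559/0.85 = 6.540 in.
From the linear strain diagram with ε_cu = 0.003: ε_t = 0.003 (d − c)/c = 0.003 × (39.7 − 6.540)/6.540 = 0.0152.
Since ε_t ≥ 0.005, the section is tension-controlled.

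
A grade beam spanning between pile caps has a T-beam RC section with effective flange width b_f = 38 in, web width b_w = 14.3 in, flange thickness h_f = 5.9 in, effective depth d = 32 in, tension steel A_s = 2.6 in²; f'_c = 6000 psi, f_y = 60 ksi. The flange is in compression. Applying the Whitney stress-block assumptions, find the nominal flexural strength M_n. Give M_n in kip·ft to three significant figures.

Tension: T = A_s f_y = 2.6 × 60 = 156 kips.
Try a within the flange: a = T/(0.85 f'_c b_f) = 156/(0.85 × 6 × 38) = 0.805 in.
Since a = 0.805 ≤ h_f = 5.9 in, the stress block lies entirely in the flange; analyse as a rectangular beam of width b_f.
M_n = T(d − a/2) = 156 × (32 − 0.4025) = 4929.2 kip·in.
M_n = 4929.2/12 = 410.77 kip·ft.

M_n ≈ 411 kip·ft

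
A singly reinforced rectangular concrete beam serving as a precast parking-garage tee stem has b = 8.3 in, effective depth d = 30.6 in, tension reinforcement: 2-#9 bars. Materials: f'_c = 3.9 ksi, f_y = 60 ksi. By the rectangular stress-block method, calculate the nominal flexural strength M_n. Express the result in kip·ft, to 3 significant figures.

M_n ≈ 284 kip·ft

A_s = 2 × 1 = 2 in².
T = A_s f_y = 2 × 60 = 120 kips.
a = T/(0.85 f'_c b) = 120/(0.85 × 3.9 × 8.3) = 4.361 in.
M_n = T(d − a/2) = 120 × (30.6 − 2.1805) = 3410.3 kip·in = 3410.3/12 = 284.19 kip·ft.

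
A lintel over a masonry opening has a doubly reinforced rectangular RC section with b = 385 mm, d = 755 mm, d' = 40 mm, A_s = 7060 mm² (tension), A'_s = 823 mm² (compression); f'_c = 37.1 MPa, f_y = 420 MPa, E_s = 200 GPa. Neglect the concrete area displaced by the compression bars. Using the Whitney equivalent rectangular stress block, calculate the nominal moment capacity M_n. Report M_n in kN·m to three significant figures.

Assume both tension and compression steel yield.
Net tension couple steel: A_s − A'_s = 6237 mm².
a = (A_s − A'_s) f_y / (0.85 f'_c b) = 2619540/(0.85 × 37.1 × 385) = 215.76 mm.
c = a/β₁ = 215.76/0.785 = 274.85 mm; ε'_s = 0.003(c − d')/c = 0.0026 ≥ f_y/E_s = 0.0021, so compression steel does yield.
M_n = (A_s − A'_s) f_y (d − a/2) + A'_s f_y (d − d') = [2619540 × (755 − 107.88) + 345660 × (755 − 40)] × 10⁻⁶ = 1695.16 + 247.15 = 1942.31 kN·m.

M_n ≈ 1940 kN·m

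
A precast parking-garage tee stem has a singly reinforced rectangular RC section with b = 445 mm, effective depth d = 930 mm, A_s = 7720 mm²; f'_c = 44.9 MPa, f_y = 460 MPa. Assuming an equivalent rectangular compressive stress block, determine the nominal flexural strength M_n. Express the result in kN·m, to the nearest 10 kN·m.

T = A_s f_y = 7720 × 460 = 3551200 N = 3551.2 kN.
From C = T: a = T/(0.85 f'_c b) = 3551200/(0.85 × 44.9 × 445) = 209.10 mm.
M_n = T(d − a/2) = 3551.2 kN × (930 − 104.55) mm = 2931.34 kN·m.

M_n ≈ 2930 kN·m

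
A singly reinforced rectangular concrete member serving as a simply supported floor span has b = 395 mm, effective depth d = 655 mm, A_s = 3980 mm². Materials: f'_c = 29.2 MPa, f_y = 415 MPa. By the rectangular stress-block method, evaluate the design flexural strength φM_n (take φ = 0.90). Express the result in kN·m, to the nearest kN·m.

φM_n ≈ 848 kN·m

T = A_s f_y = 3980 × 415 = 1651700 N = 1651.7 kN.
From C = T: a = T/(0.85 f'_c b) = 1651700/(0.85 × 29.2 × 395) = 168.47 mm.
M_n = T(d − a/2) = 1651.7 kN × (655 − 84.235) mm = 942.73 kN·m.
φM_n = 0.90 × 942.73 = 848.46 kN·m.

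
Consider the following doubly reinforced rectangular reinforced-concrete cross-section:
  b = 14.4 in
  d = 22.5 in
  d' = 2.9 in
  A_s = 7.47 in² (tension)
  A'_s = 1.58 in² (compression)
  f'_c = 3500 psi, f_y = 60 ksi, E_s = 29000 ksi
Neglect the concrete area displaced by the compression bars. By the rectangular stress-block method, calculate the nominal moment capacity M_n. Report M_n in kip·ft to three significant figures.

Assume both steels yield.
a = (A_s − A'_s) f_y/(0.85 f'_c b) = (7.47 − 1.58) × 60/(0.85 × 3.5 × 14.4) = 8.249 in.
c = a/β₁ = 8.249/0.85 = 9.705 in; ε'_s = 0.003(c − d')/c = 0.0021 ≥ ε_y = 0.0021, so the compression steel yields.
M_n = (A_s − A'_s) f_y (d − a/2) + A'_s f_y (d − d') = 353.4 × (22.5 − 4.1245) + 94.8 × (22.5 − 2.9) = 6493.9 + 1858.1 = 8352.0 kip·in = 8352.0/12 = 696.00 kip·ft.

M_n ≈ 696 kip·ft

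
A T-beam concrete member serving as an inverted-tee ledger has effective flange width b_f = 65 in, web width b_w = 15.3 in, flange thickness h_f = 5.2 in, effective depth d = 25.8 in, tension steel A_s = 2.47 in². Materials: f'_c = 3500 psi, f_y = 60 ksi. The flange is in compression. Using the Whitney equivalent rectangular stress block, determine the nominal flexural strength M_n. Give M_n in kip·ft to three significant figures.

M_n ≈ 314 kip·ft

Tension: T = A_s f_y = 2.47 × 60 = 148.2 kips.
Try a within the flange: a = T/(0.85 f'_c b_f) = 148.2/(0.85 × 3.5 × 65) = 0.766 in.
Since a = 0.766 ≤ h_f = 5.2 in, the stress block lies entirely in the flange; analyse as a rectangular beam of width b_f.
M_n = T(d − a/2) = 148.2 × (25.8 − 0.383) = 3766.8 kip·in.
M_n = 3766.8/12 = 313.90 kip·ft.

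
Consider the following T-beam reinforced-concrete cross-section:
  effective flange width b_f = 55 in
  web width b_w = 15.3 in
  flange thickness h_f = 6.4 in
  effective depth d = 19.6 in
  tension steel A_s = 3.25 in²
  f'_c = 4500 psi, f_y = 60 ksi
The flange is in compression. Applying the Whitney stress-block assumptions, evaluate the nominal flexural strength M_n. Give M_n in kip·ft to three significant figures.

M_n ≈ 311 kip·ft

Tension: T = A_s f_y = 3.25 × 60 = 195 kips.
Try a within the flange: a = T/(0.85 f'_c b_f) = 195/(0.85 × 4.5 × 55) = 0.927 in.
Since a = 0.927 ≤ h_f = 6.4 in, the stress block lies entirely in the flange; analyse as a rectangular beam of width b_f.
M_n = T(d − a/2) = 195 × (19.6 − 0.4635) = 3731.6 kip·in.
M_n = 3731.6/12 = 310.97 kip·ft.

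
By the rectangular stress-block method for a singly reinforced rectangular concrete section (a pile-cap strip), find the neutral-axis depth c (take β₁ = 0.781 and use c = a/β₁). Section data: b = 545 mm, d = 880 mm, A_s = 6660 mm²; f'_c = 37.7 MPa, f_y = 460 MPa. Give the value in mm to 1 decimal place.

c ≈ 224.6 mm

T = A_s f_y = 6660 × 460 = 3063600 N = 3063.6 kN.
Setting C = 0.85 f'_c a b equal to T: a = 3063600/(0.85 × 37.7 × 545) = 175.418 mm.
With β₁ = 0.781, c = a/β₁ = 175.418/0.781 = 224.6 mm.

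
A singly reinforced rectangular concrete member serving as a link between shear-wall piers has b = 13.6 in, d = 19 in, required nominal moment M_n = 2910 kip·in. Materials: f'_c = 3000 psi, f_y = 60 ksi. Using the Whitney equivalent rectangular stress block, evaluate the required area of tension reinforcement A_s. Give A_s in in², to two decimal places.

A_s ≈ 2.95 in²

From M_n = 0.85 f'_c a b (d − a/2):
a = d − √(d² − 2M_n/(0.85 f'_c b)) = 19 − √(19² − 2 × 2910/(0.85 × 3 × 13.6)) = 5.101 in.
A_s = 0.85 f'_c a b / f_y = 0.85 × 3 × 5.101 × 13.6 / 60 = 2.948 in².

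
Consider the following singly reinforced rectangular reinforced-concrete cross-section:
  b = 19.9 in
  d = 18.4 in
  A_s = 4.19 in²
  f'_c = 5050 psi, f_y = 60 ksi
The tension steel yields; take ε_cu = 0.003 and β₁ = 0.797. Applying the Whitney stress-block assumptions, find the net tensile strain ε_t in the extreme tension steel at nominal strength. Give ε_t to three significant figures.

ε_t ≈ 0.0119

a = A_s f_y/(0.85 f'_c b) = 2.943 in.
β₁ = 0.797, so c = a/β₁ = 2.943/0.797 = 3.693 in.
From the linear strain diagram with ε_cu = 0.003: ε_t = 0.003 (d − c)/c = 0.003 × (18.4 − 3.693)/3.693 = 0.0119.
Since ε_t ≥ 0.005, the section is tension-controlled.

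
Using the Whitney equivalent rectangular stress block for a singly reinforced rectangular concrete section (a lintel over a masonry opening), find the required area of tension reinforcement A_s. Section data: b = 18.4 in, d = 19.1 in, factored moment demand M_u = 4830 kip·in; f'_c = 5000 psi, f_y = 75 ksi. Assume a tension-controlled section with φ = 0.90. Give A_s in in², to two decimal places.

M_n = M_u/φ = 4830/0.90 = 5366.67 kip·in.
From M_n = 0.85 f'_c a b (d − a/2):
a = d − √(d² − 2M_n/(0.85 f'_c b)) = 19.1 − √(19.1² − 2 × 5366.67/(0.85 × 5 × 18.4)) = 4.015 in.
A_s = 0.85 f'_c a b / f_y = 0.85 × 5 × 4.015 × 18.4 / 75 = 4.186 in².

A_s ≈ 4.19 in²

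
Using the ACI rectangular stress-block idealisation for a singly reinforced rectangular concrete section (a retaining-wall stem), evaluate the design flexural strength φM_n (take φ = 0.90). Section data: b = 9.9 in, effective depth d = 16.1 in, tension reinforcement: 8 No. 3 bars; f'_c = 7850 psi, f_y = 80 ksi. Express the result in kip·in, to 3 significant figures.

φM_n ≈ 986 kip·in

A_s = 8 × 0.11 = 0.88 in².
T = A_s f_y = 0.88 × 80 = 70.4 kips.
a = T/(0.85 f'_c b) = 70.4/(0.85 × 7.85 × 9.9) = 1.066 in.
M_n = T(d − a/2) = 70.4 × (16.1 − 0.533) = 1095.9 kip·in.
φM_n = 0.90 × 1095.9 = 986.3 kip·in.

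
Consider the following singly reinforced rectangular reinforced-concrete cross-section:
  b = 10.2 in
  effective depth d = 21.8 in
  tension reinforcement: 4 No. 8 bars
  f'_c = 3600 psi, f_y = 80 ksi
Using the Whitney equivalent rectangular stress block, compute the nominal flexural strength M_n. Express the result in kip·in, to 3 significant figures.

A_s = 4 × 0.79 = 3.16 in².
T = A_s f_y = 3.16 × 80 = 252.8 kips.
a = T/(0.85 f'_c b) = 252.8/(0.85 × 3.6 × 10.2) = 8.099 in.
M_n = T(d − a/2) = 252.8 × (21.8 − 4.0495) = 4487.3 kip·in.

M_n ≈ 4490 kip·in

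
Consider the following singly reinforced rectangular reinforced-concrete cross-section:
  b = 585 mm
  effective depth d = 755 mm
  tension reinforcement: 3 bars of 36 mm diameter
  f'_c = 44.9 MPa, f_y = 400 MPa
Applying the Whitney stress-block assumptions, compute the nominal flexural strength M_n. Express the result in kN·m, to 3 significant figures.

M_n ≈ 889 kN·m

A_s = 3 × 1018 = 3054 mm².
T = A_s f_y = 3054 × 400 = 1221600 N = 1221.6 kN.
From C = T: a = T/(0.85 f'_c b) = 1221600/(0.85 × 44.9 × 585) = 54.72 mm.
M_n = T(d − a/2) = 1221.6 kN × (755 − 27.36) mm = 888.89 kN·m.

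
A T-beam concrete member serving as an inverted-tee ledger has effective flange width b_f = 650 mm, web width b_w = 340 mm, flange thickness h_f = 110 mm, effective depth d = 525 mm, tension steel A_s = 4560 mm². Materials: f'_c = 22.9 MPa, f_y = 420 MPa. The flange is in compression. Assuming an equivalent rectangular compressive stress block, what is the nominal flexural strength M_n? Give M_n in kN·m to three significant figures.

Tension: T = A_s f_y = 4560 × 420 = 1915200 N.
Try a within the flange: a = T/(0.85 f'_c b_f) = 1915200/(0.85 × 22.9 × 650) = 151.37 mm.
a = 151.37 > h_f = 110 mm: the block extends into the web. Split into flange-overhang and web parts.
C_f = 0.85 f'_c (b_f − b_w) h_f = 0.85 × 22.9 × (650 − 340) × 110 = 663757 N.
Remaining web compression depth: a_w = (T − C_f)/(0.85 f'_c b_w) = (1915200 − 663757)/(0.85 × 22.9 × 340) = 189.09 mm.
M_n = C_f(d − h_f/2) + (T − C_f)(d − a_w/2) = 663757 × (525 − 55) + 1251443 × (525 − 94.545) = 311.97 + 538.69 = 850.66 × 10⁶ N·mm.
M_n = 850.66 kN·m.

M_n ≈ 851 kN·m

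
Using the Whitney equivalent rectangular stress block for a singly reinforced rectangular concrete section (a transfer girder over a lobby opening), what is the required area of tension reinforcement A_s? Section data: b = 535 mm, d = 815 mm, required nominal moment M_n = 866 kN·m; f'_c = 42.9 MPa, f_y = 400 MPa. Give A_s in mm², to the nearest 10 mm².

With M_n = 0.85 f'_c a b (d − a/2), solve the quadratic for a:
a = d − √(d² − 2M_n/(0.85 f'_c b)) = 815 − √(815² − 2 × 866×10⁶/(0.85 × 42.9 × 535)) = 56.42 mm.
A_s = 0.85 f'_c a b / f_y = 0.85 × 42.9 × 56.42 × 535 / 400 = 2751.7 mm².

A_s ≈ 2750 mm²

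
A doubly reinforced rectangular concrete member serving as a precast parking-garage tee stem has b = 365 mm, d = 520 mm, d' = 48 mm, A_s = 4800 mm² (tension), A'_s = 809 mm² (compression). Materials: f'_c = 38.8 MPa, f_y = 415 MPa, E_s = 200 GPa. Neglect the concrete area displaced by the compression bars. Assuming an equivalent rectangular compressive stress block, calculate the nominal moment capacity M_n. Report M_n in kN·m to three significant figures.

Assume both tension and compression steel yield.
Net tension couple steel: A_s − A'_s = 3991 mm².
a = (A_s − A'_s) f_y / (0.85 f'_c b) = 1656265/(0.85 × 38.8 × 365) = 137.59 mm.
c = a/β₁ = 137.59/0.773 = 177.99 mm; ε'_s = 0.003(c − d')/c = 0.0022 ≥ f_y/E_s = 0.0021, so compression steel does yield.
M_n = (A_s − A'_s) f_y (d − a/2) + A'_s f_y (d − d') = [1656265 × (520 − 68.795) + 335735 × (520 − 48)] × 10⁻⁶ = 747.32 + 158.47 = 905.79 kN·m.

M_n ≈ 906 kN·m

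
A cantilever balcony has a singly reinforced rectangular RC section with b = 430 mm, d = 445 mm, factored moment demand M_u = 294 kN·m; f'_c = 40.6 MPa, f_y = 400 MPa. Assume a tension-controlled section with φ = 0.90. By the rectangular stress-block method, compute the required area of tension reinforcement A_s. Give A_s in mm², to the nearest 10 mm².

M_n = M_u/φ = 294/0.90 = 326.667 kN·m.
With M_n = 0.85 f'_c a b (d − a/2), solve the quadratic for a:
a = d − √(d² − 2M_n/(0.85 f'_c b)) = 445 − √(445² − 2 × 326.667×10⁶/(0.85 × 40.6 × 430)) = 52.57 mm.
A_s = 0.85 f'_c a b / f_y = 0.85 × 40.6 × 52.57 × 430 / 400 = 1950.3 mm².

A_s ≈ 1950 mm²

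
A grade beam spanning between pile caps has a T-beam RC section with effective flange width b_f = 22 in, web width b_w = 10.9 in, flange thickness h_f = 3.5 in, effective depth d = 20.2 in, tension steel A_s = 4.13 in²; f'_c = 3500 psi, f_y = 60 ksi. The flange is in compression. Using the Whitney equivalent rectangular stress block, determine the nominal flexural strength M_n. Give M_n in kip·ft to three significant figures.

Tension: T = A_s f_y = 4.13 × 60 = 247.8 kips.
Try a within the flange: a = T/(0.85 f'_c b_f) = 247.8/(0.85 × 3.5 × 22) = 3.786 in.
a = 3.786 > h_f = 3.5 in: the block extends into the web. Split into flange-overhang and web parts.
C_f = 0.85 f'_c (b_f − b_w) h_f = 0.85 × 3.5 × (22 − 10.9) × 3.5 = 115.6 kips.
Remaining web compression depth: a_w = (T − C_f)/(0.85 f'_c b_w) = (247.8 − 115.6)/(0.85 × 3.5 × 10.9) = 4.077 in.
M_n = C_f(d − h_f/2) + (T − C_f)(d − a_w/2) = 115.6 × (20.2 − 1.75) + 132.2 × (20.2 − 2.0385) = 2132.8 + 2401.0 = 4533.8 kip·in.
M_n = 4533.8/12 = 377.82 kip·ft.

M_n ≈ 378 kip·ft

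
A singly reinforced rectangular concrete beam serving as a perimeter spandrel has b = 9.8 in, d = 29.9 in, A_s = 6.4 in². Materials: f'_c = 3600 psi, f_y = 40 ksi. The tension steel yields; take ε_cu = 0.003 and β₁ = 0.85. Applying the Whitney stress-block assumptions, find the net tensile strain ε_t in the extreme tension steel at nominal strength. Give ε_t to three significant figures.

ε_t ≈ 0.00593

a = A_s f_y/(0.85 f'_c b) = 8.537 in.
β₁ = 0.85, so c = a/β₁ = 8.537/0.85 = 10.044 in.
From the linear strain diagram with ε_cu = 0.003: ε_t = 0.003 (d − c)/c = 0.003 × (29.9 − 10.044)/10.044 = 0.00593.
Since ε_t ≥ 0.005, the section is tension-controlled.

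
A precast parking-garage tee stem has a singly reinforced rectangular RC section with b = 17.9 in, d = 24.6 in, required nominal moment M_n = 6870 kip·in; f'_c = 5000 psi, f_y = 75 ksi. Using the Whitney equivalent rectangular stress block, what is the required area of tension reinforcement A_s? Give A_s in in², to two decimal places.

A_s ≈ 4.05 in²

From M_n = 0.85 f'_c a b (d − a/2):
a = d − √(d² − 2M_n/(0.85 f'_c b)) = 24.6 − √(24.6² − 2 × 6870/(0.85 × 5 × 17.9)) = 3.995 in.
A_s = 0.85 f'_c a b / f_y = 0.85 × 5 × 3.995 × 17.9 / 75 = 4.052 in².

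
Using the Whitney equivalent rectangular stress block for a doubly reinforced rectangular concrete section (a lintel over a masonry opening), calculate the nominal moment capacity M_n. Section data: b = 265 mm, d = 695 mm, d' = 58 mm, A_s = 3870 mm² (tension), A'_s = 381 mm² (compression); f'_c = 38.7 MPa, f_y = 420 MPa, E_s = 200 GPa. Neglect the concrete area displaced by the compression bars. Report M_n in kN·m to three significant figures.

Assume both tension and compression steel yield.
Net tension couple steel: A_s − A'_s = 3489 mm².
a = (A_s − A'_s) f_y / (0.85 f'_c b) = 1465380/(0.85 × 38.7 × 265) = 168.10 mm.
c = a/β₁ = 168.10/0.774 = 217.18 mm; ε'_s = 0.003(c − d')/c = 0.0022 ≥ f_y/E_s = 0.0021, so compression steel does yield.
M_n = (A_s − A'_s) f_y (d − a/2) + A'_s f_y (d − d') = [1465380 × (695 − 84.05) + 160020 × (695 − 58)] × 10⁻⁶ = 895.27 + 101.93 = 997.20 kN·m.

M_n ≈ 997 kN·m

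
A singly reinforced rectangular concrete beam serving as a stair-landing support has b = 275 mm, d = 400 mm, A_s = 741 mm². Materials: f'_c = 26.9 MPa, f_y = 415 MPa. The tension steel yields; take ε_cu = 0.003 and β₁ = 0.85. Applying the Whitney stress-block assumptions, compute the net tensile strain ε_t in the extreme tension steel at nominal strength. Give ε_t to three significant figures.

ε_t ≈ 0.0179

a = A_s f_y/(0.85 f'_c b) = 48.91 mm.
β₁ = 0.85, so c = a/β₁ = 48.91/0.85 = 57.54 mm.
From the linear strain diagram with ε_cu = 0.003: ε_t = 0.003 (d − c)/c = 0.003 × (400 − 57.54)/57.54 = 0.0179.
Since ε_t ≥ 0.005, the section is tension-controlled.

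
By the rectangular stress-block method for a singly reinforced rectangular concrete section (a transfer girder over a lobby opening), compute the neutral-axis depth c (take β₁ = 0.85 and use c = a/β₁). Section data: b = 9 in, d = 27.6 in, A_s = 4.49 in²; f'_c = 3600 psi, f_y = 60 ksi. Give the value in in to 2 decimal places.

c ≈ 11.51 in

T = A_s f_y = 4.49 × 60 = 269.4 kips.
a = T/(0.85 f'_c b) = 269.4/(0.85 × 3.6 × 9) = 9.7821 in.
With β₁ = 0.85, c = a/β₁ = 9.7821/0.85 = 11.51 in.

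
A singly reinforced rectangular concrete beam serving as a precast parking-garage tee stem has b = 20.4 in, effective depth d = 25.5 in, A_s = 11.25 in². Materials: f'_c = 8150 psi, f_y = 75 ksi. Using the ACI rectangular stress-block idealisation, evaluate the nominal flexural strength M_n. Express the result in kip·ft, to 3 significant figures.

M_n ≈ 1580 kip·ft

T = A_s f_y = 11.25 × 75 = 843.75 kips.
a = T/(0.85 f'_c b) = 843.75/(0.85 × 8.15 × 20.4) = 5.970 in.
M_n = T(d − a/2) = 843.75 × (25.5 − 2.985) = 18997.0 kip·in = 18997.0/12 = 1583.08 kip·ft.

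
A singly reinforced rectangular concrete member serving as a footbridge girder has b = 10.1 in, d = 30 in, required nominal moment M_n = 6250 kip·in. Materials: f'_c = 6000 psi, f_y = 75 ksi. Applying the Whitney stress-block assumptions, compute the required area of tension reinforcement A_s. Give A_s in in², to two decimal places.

A_s ≈ 3.00 in²

From M_n = 0.85 f'_c a b (d − a/2):
a = d − √(d² − 2M_n/(0.85 f'_c b)) = 30 − √(30² − 2 × 6250/(0.85 × 6 × 10.1)) = 4.362 in.
A_s = 0.85 f'_c a b / f_y = 0.85 × 6 × 4.362 × 10.1 / 75 = 2.996 in².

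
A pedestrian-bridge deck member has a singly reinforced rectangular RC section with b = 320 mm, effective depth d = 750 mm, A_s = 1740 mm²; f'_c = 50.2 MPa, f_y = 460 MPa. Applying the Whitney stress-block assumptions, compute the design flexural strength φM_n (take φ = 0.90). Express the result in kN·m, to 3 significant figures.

T = A_s f_y = 1740 × 460 = 800400 N = 800.4 kN.
From C = T: a = T/(0.85 f'_c b) = 800400/(0.85 × 50.2 × 320) = 58.62 mm.
M_n = T(d − a/2) = 800.4 kN × (750 − 29.31) mm = 576.84 kN·m.
φM_n = 0.90 × 576.84 = 519.16 kN·m.

φM_n ≈ 519 kN·m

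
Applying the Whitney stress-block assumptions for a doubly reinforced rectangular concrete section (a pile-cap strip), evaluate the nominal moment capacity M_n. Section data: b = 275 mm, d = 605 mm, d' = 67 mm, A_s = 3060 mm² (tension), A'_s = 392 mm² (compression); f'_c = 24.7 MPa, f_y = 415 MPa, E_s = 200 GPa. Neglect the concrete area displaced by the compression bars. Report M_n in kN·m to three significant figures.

M_n ≈ 651 kN·m

Assume both tension and compression steel yield.
Net tension couple steel: A_s − A'_s = 2668 mm².
a = (A_s − A'_s) f_y / (0.85 f'_c b) = 1107220/(0.85 × 24.7 × 275) = 191.77 mm.
c = a/β₁ = 191.77/0.85 = 225.61 mm; ε'_s = 0.003(c − d')/c = 0.0021 ≥ f_y/E_s = 0.0021, so compression steel does yield.
M_n = (A_s − A'_s) f_y (d − a/2) + A'_s f_y (d − d') = [1107220 × (605 − 95.885) + 162680 × (605 − 67)] × 10⁻⁶ = 563.70 + 87.52 = 651.22 kN·m.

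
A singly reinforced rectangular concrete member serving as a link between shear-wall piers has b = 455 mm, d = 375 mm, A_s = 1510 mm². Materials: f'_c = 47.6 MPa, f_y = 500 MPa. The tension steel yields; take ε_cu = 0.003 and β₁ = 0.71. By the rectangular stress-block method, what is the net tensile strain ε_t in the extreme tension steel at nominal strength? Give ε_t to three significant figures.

a = A_s f_y/(0.85 f'_c b) = 41.01 mm.
β₁ = 0.71, so c = a/β₁ = 41.01/0.71 = 57.76 mm.
From the linear strain diagram with ε_cu = 0.003: ε_t = 0.003 (d − c)/c = 0.003 × (375 − 57.76)/57.76 = 0.0165.
Since ε_t ≥ 0.005, the section is tension-controlled.

ε_t ≈ 0.0165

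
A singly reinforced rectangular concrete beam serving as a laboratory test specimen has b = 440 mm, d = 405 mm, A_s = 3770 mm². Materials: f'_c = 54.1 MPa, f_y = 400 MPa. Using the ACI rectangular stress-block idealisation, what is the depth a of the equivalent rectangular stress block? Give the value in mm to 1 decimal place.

T = A_s f_y = 3770 × 400 = 1508000 N = 1508 kN.
Setting C = 0.85 f'_c a b equal to T: a = 1508000/(0.85 × 54.1 × 440) = 74.5 mm.

a ≈ 74.5 mm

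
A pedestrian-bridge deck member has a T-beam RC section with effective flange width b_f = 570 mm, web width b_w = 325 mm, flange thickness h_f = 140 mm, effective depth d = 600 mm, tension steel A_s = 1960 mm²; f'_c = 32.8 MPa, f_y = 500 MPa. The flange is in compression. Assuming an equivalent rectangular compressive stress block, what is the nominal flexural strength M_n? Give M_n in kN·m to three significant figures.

M_n ≈ 558 kN·m

Tension: T = A_s f_y = 1960 × 500 = 980000 N.
Try a within the flange: a = T/(0.85 f'_c b_f) = 980000/(0.85 × 32.8 × 570) = 61.67 mm.
Since a = 61.67 ≤ h_f = 140 mm, the stress block lies entirely in the flange; analyse as a rectangular beam of width b_f.
M_n = T(d − a/2) = 980000 × (600 − 30.835) = 557.78 × 10⁶ N·mm.
M_n = 557.78 kN·m.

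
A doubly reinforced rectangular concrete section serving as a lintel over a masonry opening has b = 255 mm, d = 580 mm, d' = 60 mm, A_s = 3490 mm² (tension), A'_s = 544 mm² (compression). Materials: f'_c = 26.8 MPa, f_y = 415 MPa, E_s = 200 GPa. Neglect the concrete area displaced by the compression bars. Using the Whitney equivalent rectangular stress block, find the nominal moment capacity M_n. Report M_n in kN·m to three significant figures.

Assume both tension and compression steel yield.
Net tension couple steel: A_s − A'_s = 2946 mm².
a = (A_s − A'_s) f_y / (0.85 f'_c b) = 1222590/(0.85 × 26.8 × 255) = 210.47 mm.
c = a/β₁ = 210.47/0.85 = 247.61 mm; ε'_s = 0.003(c − d')/c = 0.0023 ≥ f_y/E_s = 0.0021, so compression steel does yield.
M_n = (A_s − A'_s) f_y (d − a/2) + A'_s f_y (d − d') = [1222590 × (580 − 105.235) + 225760 × (580 − 60)] × 10⁻⁶ = 580.44 + 117.40 = 697.84 kN·m.

M_n ≈ 698 kN·m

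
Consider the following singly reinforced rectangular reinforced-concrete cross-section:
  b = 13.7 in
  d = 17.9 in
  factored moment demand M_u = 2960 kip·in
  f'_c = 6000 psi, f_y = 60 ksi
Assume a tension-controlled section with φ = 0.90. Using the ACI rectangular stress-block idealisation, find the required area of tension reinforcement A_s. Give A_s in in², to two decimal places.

A_s ≈ 3.33 in²

M_n = M_u/φ = 2960/0.90 = 3288.89 kip·in.
From M_n = 0.85 f'_c a b (d − a/2):
a = d − √(d² − 2M_n/(0.85 f'_c b)) = 17.9 − √(17.9² − 2 × 3288.89/(0.85 × 6 × 13.7)) = 2.858 in.
A_s = 0.85 f'_c a b / f_y = 0.85 × 6 × 2.858 × 13.7 / 60 = 3.328 in².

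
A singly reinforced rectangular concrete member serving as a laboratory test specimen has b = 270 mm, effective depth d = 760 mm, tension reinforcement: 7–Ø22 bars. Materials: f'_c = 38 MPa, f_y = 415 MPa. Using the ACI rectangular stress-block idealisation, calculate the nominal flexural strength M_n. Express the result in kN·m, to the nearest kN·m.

M_n ≈ 769 kN·m

A_s = 7 × 380 = 2660 mm².
T = A_s f_y = 2660 × 415 = 1103900 N = 1103.9 kN.
From C = T: a = T/(0.85 f'_c b) = 1103900/(0.85 × 38 × 270) = 126.58 mm.
M_n = T(d − a/2) = 1103.9 kN × (760 − 63.29) mm = 769.10 kN·m.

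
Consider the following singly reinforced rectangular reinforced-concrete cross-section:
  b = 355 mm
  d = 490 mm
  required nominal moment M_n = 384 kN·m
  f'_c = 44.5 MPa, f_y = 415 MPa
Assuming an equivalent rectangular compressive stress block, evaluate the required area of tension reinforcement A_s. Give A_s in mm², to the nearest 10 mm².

With M_n = 0.85 f'_c a b (d − a/2), solve the quadratic for a:
a = d − √(d² − 2M_n/(0.85 f'_c b)) = 490 − √(490² − 2 × 384×10⁶/(0.85 × 44.5 × 355)) = 62.33 mm.
A_s = 0.85 f'_c a b / f_y = 0.85 × 44.5 × 62.33 × 355 / 415 = 2016.8 mm².

A_s ≈ 2020 mm²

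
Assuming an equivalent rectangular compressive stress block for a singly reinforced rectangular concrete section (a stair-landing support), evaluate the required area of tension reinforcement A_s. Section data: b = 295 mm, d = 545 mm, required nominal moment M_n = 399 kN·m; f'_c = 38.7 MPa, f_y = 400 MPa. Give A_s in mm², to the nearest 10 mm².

A_s ≈ 1980 mm²

With M_n = 0.85 f'_c a b (d − a/2), solve the quadratic for a:
a = d − √(d² − 2M_n/(0.85 f'_c b)) = 545 − √(545² − 2 × 399×10⁶/(0.85 × 38.7 × 295)) = 81.54 mm.
A_s = 0.85 f'_c a b / f_y = 0.85 × 38.7 × 81.54 × 295 / 400 = 1978.2 mm².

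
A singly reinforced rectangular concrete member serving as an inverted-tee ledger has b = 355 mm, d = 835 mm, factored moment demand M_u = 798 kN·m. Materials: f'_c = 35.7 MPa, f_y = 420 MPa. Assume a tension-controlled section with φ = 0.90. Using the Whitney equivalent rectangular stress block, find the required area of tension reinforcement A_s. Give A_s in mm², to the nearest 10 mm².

M_n = M_u/φ = 798/0.90 = 886.667 kN·m.
With M_n = 0.85 f'_c a b (d − a/2), solve the quadratic for a:
a = d − √(d² − 2M_n/(0.85 f'_c b)) = 835 − √(835² − 2 × 886.667×10⁶/(0.85 × 35.7 × 355)) = 105.20 mm.
A_s = 0.85 f'_c a b / f_y = 0.85 × 35.7 × 105.20 × 355 / 420 = 2698.2 mm².

A_s ≈ 2700 mm²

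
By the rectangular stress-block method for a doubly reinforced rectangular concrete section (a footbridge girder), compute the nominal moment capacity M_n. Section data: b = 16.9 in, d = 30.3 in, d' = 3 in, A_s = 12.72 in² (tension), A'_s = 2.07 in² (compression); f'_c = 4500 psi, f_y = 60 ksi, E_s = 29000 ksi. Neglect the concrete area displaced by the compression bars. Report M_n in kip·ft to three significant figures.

M_n ≈ 1630 kip·ft

Assume both steels yield.
a = (A_s − A'_s) f_y/(0.85 f'_c b) = (12.72 − 2.07) × 60/(0.85 × 4.5 × 16.9) = 9.885 in.
c = a/β₁ = 9.885/0.825 = 11.982 in; ε'_s = 0.003(c − d')/c = 0.0022 ≥ ε_y = 0.0021, so the compression steel yields.
M_n = (A_s − A'_s) f_y (d − a/2) + A'_s f_y (d − d') = 639 × (30.3 − 4.9425) + 124.2 × (30.3 − 3) = 16203.4 + 3390.7 = 19594.1 kip·in = 19594.1/12 = 1632.84 kip·ft.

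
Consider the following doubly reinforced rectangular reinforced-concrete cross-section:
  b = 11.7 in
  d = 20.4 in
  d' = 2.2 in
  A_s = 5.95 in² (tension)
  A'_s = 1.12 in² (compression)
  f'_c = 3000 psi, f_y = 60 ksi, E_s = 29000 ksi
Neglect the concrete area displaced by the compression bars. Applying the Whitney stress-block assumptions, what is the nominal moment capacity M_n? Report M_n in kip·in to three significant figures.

M_n ≈ 5730 kip·in

Assume both steels yield.
a = (A_s − A'_s) f_y/(0.85 f'_c b) = (5.95 − 1.12) × 60/(0.85 × 3 × 11.7) = 9.713 in.
c = a/β₁ = 9.713/0.85 = 11.427 in; ε'_s = 0.003(c − d')/c = 0.0024 ≥ ε_y = 0.0021, so the compression steel yields.
M_n = (A_s − A'_s) f_y (d − a/2) + A'_s f_y (d − d') = 289.8 × (20.4 − 4.8565) + 67.2 × (20.4 − 2.2) = 4504.5 + 1223.0 = 5727.5 kip·in.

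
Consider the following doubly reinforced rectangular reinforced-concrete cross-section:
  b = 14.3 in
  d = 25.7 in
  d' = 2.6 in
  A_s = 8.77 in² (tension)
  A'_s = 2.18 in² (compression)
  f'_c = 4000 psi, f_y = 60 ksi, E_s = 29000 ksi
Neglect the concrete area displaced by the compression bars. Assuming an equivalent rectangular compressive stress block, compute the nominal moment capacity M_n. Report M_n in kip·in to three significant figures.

M_n ≈ 11600 kip·in

Assume both steels yield.
a = (A_s − A'_s) f_y/(0.85 f'_c b) = (8.77 − 2.18) × 60/(0.85 × 4 × 14.3) = 8.132 in.
c = a/β₁ = 8.132/0.85 = 9.567 in; ε'_s = 0.003(c − d')/c = 0.0022 ≥ ε_y = 0.0021, so the compression steel yields.
M_n = (A_s − A'_s) f_y (d − a/2) + A'_s f_y (d − d') = 395.4 × (25.7 − 4.066) + 130.8 × (25.7 − 2.6) = 8554.1 + 3021.5 = 11575.6 kip·in.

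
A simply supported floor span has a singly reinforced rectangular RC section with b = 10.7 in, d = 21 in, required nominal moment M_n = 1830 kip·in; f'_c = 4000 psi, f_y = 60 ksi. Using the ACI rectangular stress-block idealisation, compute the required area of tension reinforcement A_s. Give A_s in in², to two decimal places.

From M_n = 0.85 f'_c a b (d − a/2):
a = d − √(d² − 2M_n/(0.85 f'_c b)) = 21 − √(21² − 2 × 1830/(0.85 × 4 × 10.7)) = 2.550 in.
A_s = 0.85 f'_c a b / f_y = 0.85 × 4 × 2.550 × 10.7 / 60 = 1.546 in².

A_s ≈ 1.55 in²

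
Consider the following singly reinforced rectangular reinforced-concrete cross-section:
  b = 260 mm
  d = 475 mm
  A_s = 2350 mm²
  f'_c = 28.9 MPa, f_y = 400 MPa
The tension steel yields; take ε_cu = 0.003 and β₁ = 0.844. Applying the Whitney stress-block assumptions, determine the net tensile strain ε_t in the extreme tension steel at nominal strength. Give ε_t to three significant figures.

ε_t ≈ 0.00517

a = A_s f_y/(0.85 f'_c b) = 147.18 mm.
β₁ = 0.844, so c = a/β₁ = 147.18/0.844 = 174.38 mm.
From the linear strain diagram with ε_cu = 0.003: ε_t = 0.003 (d − c)/c = 0.003 × (475 − 174.38)/174.38 = 0.00517.
Since ε_t ≥ 0.005, the section is tension-controlled.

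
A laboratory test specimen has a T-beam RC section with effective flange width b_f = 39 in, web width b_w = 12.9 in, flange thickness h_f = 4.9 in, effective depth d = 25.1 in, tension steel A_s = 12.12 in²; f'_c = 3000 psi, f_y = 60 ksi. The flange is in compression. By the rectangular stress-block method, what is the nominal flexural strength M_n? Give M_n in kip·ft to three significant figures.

Tension: T = A_s f_y = 12.12 × 60 = 727.2 kips.
Try a within the flange: a = T/(0.85 f'_c b_f) = 727.2/(0.85 × 3 × 39) = 7.312 in.
a = 7.312 > h_f = 4.9 in: the block extends into the web. Split into flange-overhang and web parts.
C_f = 0.85 f'_c (b_f − b_w) h_f = 0.85 × 3 × (39 − 12.9) × 4.9 = 326.1 kips.
Remaining web compression depth: a_w = (T − C_f)/(0.85 f'_c b_w) = (727.2 − 326.1)/(0.85 × 3 × 12.9) = 12.193 in.
M_n = C_f(d − h_f/2) + (T − C_f)(d − a_w/2) = 326.1 × (25.1 − 2.45) + 401.1 × (25.1 − 6.0965) = 7386.2 + 7622.3 = 15008.5 kip·in.
M_n = 15008.5/12 = 1250.71 kip·ft.

M_n ≈ 1250 kip·ft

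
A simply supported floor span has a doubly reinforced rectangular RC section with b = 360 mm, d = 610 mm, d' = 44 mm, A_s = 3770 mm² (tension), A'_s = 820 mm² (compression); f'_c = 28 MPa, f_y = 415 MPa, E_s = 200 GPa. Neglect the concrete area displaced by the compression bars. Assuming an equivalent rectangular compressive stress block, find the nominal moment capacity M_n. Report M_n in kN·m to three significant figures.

Assume both tension and compression steel yield.
Net tension couple steel: A_s − A'_s = 2950 mm².
a = (A_s − A'_s) f_y / (0.85 f'_c b) = 1224250/(0.85 × 28 × 360) = 142.89 mm.
c = a/β₁ = 142.89/0.85 = 168.11 mm; ε'_s = 0.003(c − d')/c = 0.0022 ≥ f_y/E_s = 0.0021, so compression steel does yield.
M_n = (A_s − A'_s) f_y (d − a/2) + A'_s f_y (d − d') = [1224250 × (610 − 71.445) + 340300 × (610 − 44)] × 10⁻⁶ = 659.33 + 192.61 = 851.94 kN·m.

M_n ≈ 852 kN·m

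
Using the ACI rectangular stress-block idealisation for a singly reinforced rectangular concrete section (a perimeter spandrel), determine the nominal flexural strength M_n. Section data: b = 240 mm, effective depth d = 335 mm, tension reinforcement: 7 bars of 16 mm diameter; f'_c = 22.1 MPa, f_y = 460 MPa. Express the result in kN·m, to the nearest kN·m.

M_n ≈ 170 kN·m

A_s = 7 × 201 = 1407 mm².
T = A_s f_y = 1407 × 460 = 647220 N = 647.22 kN.
From C = T: a = T/(0.85 f'_c b) = 647220/(0.85 × 22.1 × 240) = 143.56 mm.
M_n = T(d − a/2) = 647.22 kN × (335 − 71.78) mm = 170.36 kN·m.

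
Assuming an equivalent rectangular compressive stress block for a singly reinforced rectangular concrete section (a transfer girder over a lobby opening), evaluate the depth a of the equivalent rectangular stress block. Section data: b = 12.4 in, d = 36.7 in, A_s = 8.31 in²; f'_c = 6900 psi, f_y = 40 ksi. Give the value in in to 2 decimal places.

T = A_s f_y = 8.31 × 40 = 332.4 kips.
a = T/(0.85 f'_c b) = 332.4/(0.85 × 6.9 × 12.4) = 4.57 in.

a ≈ 4.57 in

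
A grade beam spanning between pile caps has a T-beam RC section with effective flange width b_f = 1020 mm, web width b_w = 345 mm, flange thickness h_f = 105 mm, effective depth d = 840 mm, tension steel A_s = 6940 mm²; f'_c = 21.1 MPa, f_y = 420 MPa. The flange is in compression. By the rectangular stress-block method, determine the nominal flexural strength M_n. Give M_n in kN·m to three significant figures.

Tension: T = A_s f_y = 6940 × 420 = 2914800 N.
Try a within the flange: a = T/(0.85 f'_c b_f) = 2914800/(0.85 × 21.1 × 1020) = 159.33 mm.
a = 159.33 > h_f = 105 mm: the block extends into the web. Split into flange-overhang and web parts.
C_f = 0.85 f'_c (b_f − b_w) h_f = 0.85 × 21.1 × (1020 − 345) × 105 = 1271143 N.
Remaining web compression depth: a_w = (T − C_f)/(0.85 f'_c b_w) = (2914800 − 1271143)/(0.85 × 21.1 × 345) = 265.64 mm.
M_n = C_f(d − h_f/2) + (T − C_f)(d − a_w/2) = 1271143 × (840 − 52.5) + 1643657 × (840 − 132.82) = 1001.03 + 1162.36 = 2163.39 × 10⁶ N·mm.
M_n = 2163.39 kN·m.

M_n ≈ 2160 kN·m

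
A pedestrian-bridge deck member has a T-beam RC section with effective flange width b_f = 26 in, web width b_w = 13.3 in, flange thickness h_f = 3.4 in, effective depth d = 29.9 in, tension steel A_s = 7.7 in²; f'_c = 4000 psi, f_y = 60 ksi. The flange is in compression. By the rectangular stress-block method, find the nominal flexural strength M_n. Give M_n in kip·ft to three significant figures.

M_n ≈ 1040 kip·ft

Tension: T = A_s f_y = 7.7 × 60 = 462 kips.
Try a within the flange: a = T/(0.85 f'_c b_f) = 462/(0.85 × 4 × 26) = 5.226 in.
a = 5.226 > h_f = 3.4 in: the block extends into the web. Split into flange-overhang and web parts.
C_f = 0.85 f'_c (b_f − b_w) h_f = 0.85 × 4 × (26 − 13.3) × 3.4 = 146.8 kips.
Remaining web compression depth: a_w = (T − C_f)/(0.85 f'_c b_w) = (462 − 146.8)/(0.85 × 4 × 13.3) = 6.970 in.
M_n = C_f(d − h_f/2) + (T − C_f)(d − a_w/2) = 146.8 × (29.9 − 1.7) + 315.2 × (29.9 − 3.485) = 4139.8 + 8326.0 = 12465.8 kip·in.
M_n = 12465.8/12 = 1038.82 kip·ft.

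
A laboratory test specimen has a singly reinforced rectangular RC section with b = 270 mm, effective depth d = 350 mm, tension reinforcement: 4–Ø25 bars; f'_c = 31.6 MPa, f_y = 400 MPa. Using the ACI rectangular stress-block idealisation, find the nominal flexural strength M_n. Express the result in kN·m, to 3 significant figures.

M_n ≈ 232 kN·m

A_s = 4 × 491 = 1964 mm².
T = A_s f_y = 1964 × 400 = 785600 N = 785.6 kN.
From C = T: a = T/(0.85 f'_c b) = 785600/(0.85 × 31.6 × 270) = 108.33 mm.
M_n = T(d − a/2) = 785.6 kN × (350 − 54.165) mm = 232.41 kN·m.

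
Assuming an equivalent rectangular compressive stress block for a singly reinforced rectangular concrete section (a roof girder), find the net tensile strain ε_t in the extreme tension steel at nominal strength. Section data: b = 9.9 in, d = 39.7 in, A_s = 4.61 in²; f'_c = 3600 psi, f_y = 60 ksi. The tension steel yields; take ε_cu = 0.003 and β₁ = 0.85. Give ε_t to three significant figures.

ε_t ≈ 0.00809

a = A_s f_y/(0.85 f'_c b) = 9.131 in.
β₁ = 0.85, so c = a/β₁ = 9.131/0.85 = 10.742 in.
From the linear strain diagram with ε_cu = 0.003: ε_t = 0.003 (d − c)/c = 0.003 × (39.7 − 10.742)/10.742 = 0.00809.
Since ε_t ≥ 0.005, the section is tension-controlled.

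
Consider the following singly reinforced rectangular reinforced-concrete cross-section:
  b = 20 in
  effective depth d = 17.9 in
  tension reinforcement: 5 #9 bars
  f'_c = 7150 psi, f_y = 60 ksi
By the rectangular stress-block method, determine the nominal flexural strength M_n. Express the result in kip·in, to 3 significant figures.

M_n ≈ 5000 kip·in

A_s = 5 × 1 = 5 in².
T = A_s f_y = 5 × 60 = 300 kips.
a = T/(0.85 f'_c b) = 300/(0.85 × 7.15 × 20) = 2.468 in.
M_n = T(d − a/2) = 300 × (17.9 − 1.234) = 4999.8 kip·in.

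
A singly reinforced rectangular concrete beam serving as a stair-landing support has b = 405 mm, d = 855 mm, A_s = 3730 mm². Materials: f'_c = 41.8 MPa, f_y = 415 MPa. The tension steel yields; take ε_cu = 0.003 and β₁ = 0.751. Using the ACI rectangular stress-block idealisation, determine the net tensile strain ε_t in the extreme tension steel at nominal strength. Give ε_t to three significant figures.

a = A_s f_y/(0.85 f'_c b) = 107.57 mm.
β₁ = 0.751, so c = a/β₁ = 107.57/0.751 = 143.24 mm.
From the linear strain diagram with ε_cu = 0.003: ε_t = 0.003 (d − c)/c = 0.003 × (855 − 143.24)/143.24 = 0.0149.
Since ε_t ≥ 0.005, the section is tension-controlled.

ε_t ≈ 0.0149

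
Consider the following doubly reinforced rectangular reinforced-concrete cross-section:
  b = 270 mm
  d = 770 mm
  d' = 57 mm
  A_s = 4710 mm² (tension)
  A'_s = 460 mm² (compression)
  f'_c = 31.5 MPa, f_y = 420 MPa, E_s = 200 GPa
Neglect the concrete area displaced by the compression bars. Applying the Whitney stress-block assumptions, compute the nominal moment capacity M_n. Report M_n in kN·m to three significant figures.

Assume both tension and compression steel yield.
Net tension couple steel: A_s − A'_s = 4250 mm².
a = (A_s − A'_s) f_y / (0.85 f'_c b) = 1785000/(0.85 × 31.5 × 270) = 246.91 mm.
c = a/β₁ = 246.91/0.825 = 299.28 mm; ε'_s = 0.003(c − d')/c = 0.0024 ≥ f_y/E_s = 0.0021, so compression steel does yield.
M_n = (A_s − A'_s) f_y (d − a/2) + A'_s f_y (d − d') = [1785000 × (770 − 123.455) + 193200 × (770 − 57)] × 10⁻⁶ = 1154.08 + 137.75 = 1291.83 kN·m.

M_n ≈ 1290 kN·m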